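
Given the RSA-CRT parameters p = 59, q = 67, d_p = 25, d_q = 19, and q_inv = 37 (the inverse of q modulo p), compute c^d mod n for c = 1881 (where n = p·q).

m₁ = c^(d_p) mod p: c ≡ 52 (mod 59), and 52^25 mod 59 = 23.
m₂ = c^(d_q) mod q: c ≡ 5 (mod 67), and 5^19 mod 67 = 52.
h = q_inv·(m₁ − m₂) mod p = 37·(23 − 52) mod 59 = 48.
m = m₂ + h·q = 52 + 48·67 = 3268.

3268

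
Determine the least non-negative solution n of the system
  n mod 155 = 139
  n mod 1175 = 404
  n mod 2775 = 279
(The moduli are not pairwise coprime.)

gcd(155, 1175) = 5 and 5 | (404 − 139), so the pair is consistent; merging gives n ≡ 19204 (mod 36425), where 36425 = lcm(155, 1175).
gcd(36425, 2775) = 25 and 25 | (279 − 19204), so the pair is consistent; merging gives n ≡ 1804029 (mod 4043175), where 4043175 = lcm(36425, 2775).
The solution is unique modulo lcm(155, 1175, 2775) = 4043175.

1804029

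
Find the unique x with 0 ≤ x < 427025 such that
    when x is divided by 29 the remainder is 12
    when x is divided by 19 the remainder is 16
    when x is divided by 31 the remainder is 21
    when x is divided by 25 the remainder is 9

132484

The moduli are pairwise coprime; N = 29·19·31·25 = 427025.
N/29 = 14725; 14725 ≡ 22 (mod 29); 22·4 ≡ 1, so inverse 4.
N/19 = 22475; 22475 ≡ 17 (mod 19); 17·9 ≡ 1, so inverse 9.
N/31 = 13775; 13775 ≡ 11 (mod 31); 11·17 ≡ 1, so inverse 17.
N/25 = 17081; 17081 ≡ 6 (mod 25); 6·21 ≡ 1, so inverse 21.
x ≡ 12·14725·4 + 16·22475·9 + 21·13775·17 + 9·17081·21 = 12089184.
12089184 mod 427025 = 132484.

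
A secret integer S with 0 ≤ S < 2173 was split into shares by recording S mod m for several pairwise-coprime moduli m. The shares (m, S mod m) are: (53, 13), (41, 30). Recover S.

2080

Combine the congruences pairwise.
From S ≡ 13 (mod 53) write S = 13 + 53t. Substituting into S ≡ 30 (mod 41) gives 53t ≡ 17 (mod 41), and since 12⁻¹ ≡ 24 (mod 41), t ≡ 39. Hence S ≡ 13 + 53·39 = 2080 (mod 2173).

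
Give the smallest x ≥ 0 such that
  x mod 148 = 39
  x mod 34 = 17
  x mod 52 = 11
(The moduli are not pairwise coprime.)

gcd(148, 34) = 2 and 2 | (17 − 39), so the pair is consistent; merging gives x ≡ 187 (mod 2516), where 2516 = lcm(148, 34).
gcd(2516, 52) = 4 and 4 | (11 − 187), so the pair is consistent; merging gives x ≡ 30379 (mod 32708), where 32708 = lcm(2516, 52).
The solution is unique modulo lcm(148, 34, 52) = 32708.

30379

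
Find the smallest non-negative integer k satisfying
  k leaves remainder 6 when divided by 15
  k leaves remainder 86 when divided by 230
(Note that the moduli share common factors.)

Combine the congruences pairwise.
gcd(15, 230) = 5 and 5 | (86 − 6), so the pair is consistent; merging gives k ≡ 546 (mod 690), where 690 = lcm(15, 230).
The solution is unique modulo lcm(15, 230) = 690.

546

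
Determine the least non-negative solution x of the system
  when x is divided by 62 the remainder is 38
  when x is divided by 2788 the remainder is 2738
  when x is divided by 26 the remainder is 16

827986

gcd(62, 2788) = 2 and 2 | (2738 − 38), so the pair is consistent; merging gives x ≡ 50134 (mod 86428), where 86428 = lcm(62, 2788).
gcd(86428, 26) = 2 and 2 | (16 − 50134), so the pair is consistent; merging gives x ≡ 827986 (mod 1123564), where 1123564 = lcm(86428, 26).
The solution is unique modulo lcm(62, 2788, 26) = 1123564.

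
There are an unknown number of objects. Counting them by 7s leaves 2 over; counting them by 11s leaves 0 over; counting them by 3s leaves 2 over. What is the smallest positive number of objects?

Combine the congruences pairwise.
From N ≡ 2 (mod 7) write N = 2 + 7t. Substituting into N ≡ 0 (mod 11) gives 7t ≡ 9 (mod 11), and since 7⁻¹ ≡ 8 (mod 11), t ≡ 6. Hence N ≡ 2 + 7·6 = 44 (mod 77).
From N ≡ 44 (mod 77) write N = 44 + 77t. Substituting into N ≡ 2 (mod 3) gives 77t ≡ 0 (mod 3), and since 2⁻¹ ≡ 2 (mod 3), t ≡ 0. Hence N ≡ 44 + 77·0 = 44 (mod 231).

44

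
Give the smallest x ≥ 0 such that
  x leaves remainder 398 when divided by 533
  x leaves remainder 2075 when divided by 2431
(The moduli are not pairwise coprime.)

36109

Combine the congruences pairwise.
gcd(533, 2431) = 13 and 13 | (2075 − 398), so the pair is consistent; merging gives x ≡ 36109 (mod 99671), where 99671 = lcm(533, 2431).
The solution is unique modulo lcm(533, 2431) = 99671.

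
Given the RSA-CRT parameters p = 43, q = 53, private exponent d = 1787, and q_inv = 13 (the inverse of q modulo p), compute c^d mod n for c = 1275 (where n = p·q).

1624

d_p = d mod (p−1) = 1787 mod 42 = 23; d_q = d mod (q−1) = 19.
m₁ = c^(d_p) mod p: c ≡ 28 (mod 43), and 28^23 mod 43 = 33.
m₂ = c^(d_q) mod q: c ≡ 3 (mod 53), and 3^19 mod 53 = 34.
h = q_inv·(m₁ − m₂) mod p = 13·(33 − 34) mod 43 = 30.
m = m₂ + h·q = 34 + 30·53 = 1624.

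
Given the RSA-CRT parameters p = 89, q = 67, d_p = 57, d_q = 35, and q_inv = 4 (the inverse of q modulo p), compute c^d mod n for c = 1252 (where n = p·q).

5254

m₁ = c^(d_p) mod p: c ≡ 6 (mod 89), and 6^57 mod 89 = 3.
m₂ = c^(d_q) mod q: c ≡ 46 (mod 67), and 46^35 mod 67 = 28.
h = q_inv·(m₁ − m₂) mod p = 4·(3 − 28) mod 89 = 78.
m = m₂ + h·q = 28 + 78·67 = 5254.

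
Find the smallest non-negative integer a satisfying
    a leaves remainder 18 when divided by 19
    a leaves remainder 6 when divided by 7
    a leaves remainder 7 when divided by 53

2127

From a ≡ 18 (mod 19) write a = 18 + 19t. Substituting into a ≡ 6 (mod 7) gives 19t ≡ 2 (mod 7), and since 5⁻¹ ≡ 3 (mod 7), t ≡ 6. Hence a ≡ 18 + 19·6 = 132 (mod 133).
From a ≡ 132 (mod 133) write a = 132 + 133t. Substituting into a ≡ 7 (mod 53) gives 133t ≡ 34 (mod 53), and since 27⁻¹ ≡ 2 (mod 53), t ≡ 15. Hence a ≡ 132 + 133·15 = 2127 (mod 7049).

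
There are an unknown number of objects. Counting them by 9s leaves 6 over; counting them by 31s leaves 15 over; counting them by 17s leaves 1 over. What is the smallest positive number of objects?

The moduli are pairwise coprime; M = 9·31·17 = 4743.
M/9 = 527; 527 ≡ 5 (mod 9); 5·2 ≡ 1, so inverse 2.
M/31 = 153; 153 ≡ 29 (mod 31); 29·15 ≡ 1, so inverse 15.
M/17 = 279; 279 ≡ 7 (mod 17); 7·5 ≡ 1, so inverse 5.
N ≡ 6·527·2 + 15·153·15 + 1·279·5 = 42144.
42144 mod 4743 = 4200.

4200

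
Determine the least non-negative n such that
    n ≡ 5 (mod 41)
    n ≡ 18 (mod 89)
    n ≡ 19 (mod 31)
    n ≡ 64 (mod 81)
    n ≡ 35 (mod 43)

259966081

From n ≡ 5 (mod 41) write n = 5 + 41t. Substituting into n ≡ 18 (mod 89) gives 41t ≡ 13 (mod 89), and since 41⁻¹ ≡ 76 (mod 89), t ≡ 9. Hence n ≡ 5 + 41·9 = 374 (mod 3649).
From n ≡ 374 (mod 3649) write n = 374 + 3649t. Substituting into n ≡ 19 (mod 31) gives 3649t ≡ 17 (mod 31), and since 22⁻¹ ≡ 24 (mod 31), t ≡ 5. Hence n ≡ 374 + 3649·5 = 18619 (mod 113119).
From n ≡ 18619 (mod 113119) write n = 18619 + 113119t. Substituting into n ≡ 64 (mod 81) gives 113119t ≡ 75 (mod 81), and since 43⁻¹ ≡ 49 (mod 81), t ≡ 30. Hence n ≡ 18619 + 113119·30 = 3412189 (mod 9162639).
From n ≡ 3412189 (mod 9162639) write n = 3412189 + 9162639t. Substituting into n ≡ 35 (mod 43) gives 9162639t ≡ 25 (mod 43), and since 27⁻¹ ≡ 8 (mod 43), t ≡ 28. Hence n ≡ 3412189 + 9162639·28 = 259966081 (mod 393993477).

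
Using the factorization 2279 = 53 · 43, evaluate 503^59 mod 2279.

Mod 53: 503 ≡ 26; by Fermat, exponent reduces to 59 mod 52 = 7; 26^7 ≡ 12 (mod 53).
Mod 43: 503 ≡ 30; by Fermat, exponent reduces to 59 mod 42 = 17; 30^17 ≡ 19 (mod 43).
Combine by CRT: x ≡ 12 (mod 53), x ≡ 19 (mod 43) ⇒ x ≡ 277 (mod 2279).

277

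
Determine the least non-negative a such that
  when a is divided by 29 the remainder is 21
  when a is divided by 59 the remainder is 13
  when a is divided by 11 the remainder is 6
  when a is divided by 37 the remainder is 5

563404

The moduli are pairwise coprime; N = 29·59·11·37 = 696377.
N/29 = 24013; 24013 ≡ 1 (mod 29), inverse 1.
N/59 = 11803; 11803 ≡ 3 (mod 59); 3·20 ≡ 1, so inverse 20.
N/11 = 63307; 63307 ≡ 2 (mod 11); 2·6 ≡ 1, so inverse 6.
N/37 = 18821; 18821 ≡ 25 (mod 37); 25·3 ≡ 1, so inverse 3.
a ≡ 21·24013·1 + 13·11803·20 + 6·63307·6 + 5·18821·3 = 6134420.
6134420 mod 696377 = 563404.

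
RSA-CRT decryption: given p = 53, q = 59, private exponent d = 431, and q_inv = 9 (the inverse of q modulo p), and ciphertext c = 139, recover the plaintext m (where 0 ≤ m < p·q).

d_p = d mod (p−1) = 431 mod 52 = 15; d_q = d mod (q−1) = 25.
m₁ = c^(d_p) mod p: c ≡ 33 (mod 53), and 33^15 mod 53 = 31.
m₂ = c^(d_q) mod q: c ≡ 21 (mod 59), and 21^25 mod 59 = 7.
h = q_inv·(m₁ − m₂) mod p = 9·(31 − 7) mod 53 = 4.
m = m₂ + h·q = 7 + 4·59 = 243.

243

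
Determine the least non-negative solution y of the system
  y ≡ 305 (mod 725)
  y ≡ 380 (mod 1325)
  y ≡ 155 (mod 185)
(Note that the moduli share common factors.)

946430

gcd(725, 1325) = 25 and 25 | (380 − 305), so the pair is consistent; merging gives y ≡ 24230 (mod 38425), where 38425 = lcm(725, 1325).
gcd(38425, 185) = 5 and 5 | (155 − 24230), so the pair is consistent; merging gives y ≡ 946430 (mod 1421725), where 1421725 = lcm(38425, 185).
The solution is unique modulo lcm(725, 1325, 185) = 1421725.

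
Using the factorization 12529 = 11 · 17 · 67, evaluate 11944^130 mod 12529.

8515

Mod 11: 11944 ≡ 9; since 10 | 130, by Fermat 9^130 ≡ 1 (mod 11).
Mod 17: 11944 ≡ 10; by Fermat, exponent reduces to 130 mod 16 = 2; 10^2 ≡ 15 (mod 17).
Mod 67: 11944 ≡ 18; by Fermat, exponent reduces to 130 mod 66 = 64; 18^64 ≡ 6 (mod 67).
Combine by CRT: x ≡ 1 (mod 11), x ≡ 15 (mod 17), x ≡ 6 (mod 67) ⇒ x ≡ 8515 (mod 12529).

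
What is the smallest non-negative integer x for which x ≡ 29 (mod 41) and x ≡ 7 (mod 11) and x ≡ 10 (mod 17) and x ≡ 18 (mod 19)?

From x ≡ 29 (mod 41) write x = 29 + 41t. Substituting into x ≡ 7 (mod 11) gives 41t ≡ 0 (mod 11), and since 8⁻¹ ≡ 7 (mod 11), t ≡ 0. Hence x ≡ 29 + 41·0 = 29 (mod 451).
From x ≡ 29 (mod 451) write x = 29 + 451t. Substituting into x ≡ 10 (mod 17) gives 451t ≡ 15 (mod 17), and since 9⁻¹ ≡ 2 (mod 17), t ≡ 13. Hence x ≡ 29 + 451·13 = 5892 (mod 7667).
From x ≡ 5892 (mod 7667) write x = 5892 + 7667t. Substituting into x ≡ 18 (mod 19) gives 7667t ≡ 16 (mod 19), and since 10⁻¹ ≡ 2 (mod 19), t ≡ 13. Hence x ≡ 5892 + 7667·13 = 105563 (mod 145673).

105563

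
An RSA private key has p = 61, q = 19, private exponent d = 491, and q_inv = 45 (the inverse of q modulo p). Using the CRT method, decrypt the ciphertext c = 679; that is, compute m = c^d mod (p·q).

d_p = d mod (p−1) = 491 mod 60 = 11; d_q = d mod (q−1) = 5.
m₁ = c^(d_p) mod p: c ≡ 8 (mod 61), and 8^11 mod 61 = 53.
m₂ = c^(d_q) mod q: c ≡ 14 (mod 19), and 14^5 mod 19 = 10.
h = q_inv·(m₁ − m₂) mod p = 45·(53 − 10) mod 61 = 44.
m = m₂ + h·q = 10 + 44·19 = 846.

846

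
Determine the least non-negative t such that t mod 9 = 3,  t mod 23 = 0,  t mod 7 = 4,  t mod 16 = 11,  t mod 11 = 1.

The moduli are pairwise coprime; N = 9·23·7·16·11 = 255024.
N/9 = 28336; 28336 ≡ 4 (mod 9); 4·7 ≡ 1, so inverse 7.
N/23 = 11088; 11088 ≡ 2 (mod 23); 2·12 ≡ 1, so inverse 12.
N/7 = 36432; 36432 ≡ 4 (mod 7); 4·2 ≡ 1, so inverse 2.
N/16 = 15939; 15939 ≡ 3 (mod 16); 3·11 ≡ 1, so inverse 11.
N/11 = 23184; 23184 ≡ 7 (mod 11); 7·8 ≡ 1, so inverse 8.
t ≡ 3·28336·7 + 0·11088·12 + 4·36432·2 + 11·15939·11 + 1·23184·8 = 3000603.
3000603 mod 255024 = 195339.

195339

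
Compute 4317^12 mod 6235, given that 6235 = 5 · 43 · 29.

2601

Mod 5: 4317 ≡ 2; since 4 | 12, by Fermat 2^12 ≡ 1 (mod 5).
Mod 43: 4317 ≡ 17; 17^12 ≡ 21 (mod 43).
Mod 29: 4317 ≡ 25; 25^12 ≡ 20 (mod 29).
Combine by CRT: x ≡ 1 (mod 5), x ≡ 21 (mod 43), x ≡ 20 (mod 29) ⇒ x ≡ 2601 (mod 6235).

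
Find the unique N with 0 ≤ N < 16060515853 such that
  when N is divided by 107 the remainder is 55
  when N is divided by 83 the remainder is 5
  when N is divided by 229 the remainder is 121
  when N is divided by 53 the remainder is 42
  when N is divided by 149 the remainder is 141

8962588839

The moduli are pairwise coprime; M = 107·83·229·53·149 = 16060515853.
M/107 = 150098279; 150098279 ≡ 70 (mod 107); 70·26 ≡ 1, so inverse 26.
M/83 = 193500191; 193500191 ≡ 50 (mod 83); 50·5 ≡ 1, so inverse 5.
M/229 = 70133257; 70133257 ≡ 175 (mod 229); 175·106 ≡ 1, so inverse 106.
M/53 = 303028601; 303028601 ≡ 41 (mod 53); 41·22 ≡ 1, so inverse 22.
M/149 = 107788697; 107788697 ≡ 11 (mod 149); 11·122 ≡ 1, so inverse 122.
N ≡ 55·150098279·26 + 5·193500191·5 + 121·70133257·106 + 42·303028601·22 + 141·107788697·122 = 3253186791145.
3253186791145 mod 16060515853 = 8962588839.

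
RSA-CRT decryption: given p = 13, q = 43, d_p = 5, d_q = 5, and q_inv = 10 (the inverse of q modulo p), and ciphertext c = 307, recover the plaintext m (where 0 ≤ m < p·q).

m₁ = c^(d_p) mod p: c ≡ 8 (mod 13), and 8^5 mod 13 = 8.
m₂ = c^(d_q) mod q: c ≡ 6 (mod 43), and 6^5 mod 43 = 36.
h = q_inv·(m₁ − m₂) mod p = 10·(8 − 36) mod 13 = 6.
m = m₂ + h·q = 36 + 6·43 = 294.

294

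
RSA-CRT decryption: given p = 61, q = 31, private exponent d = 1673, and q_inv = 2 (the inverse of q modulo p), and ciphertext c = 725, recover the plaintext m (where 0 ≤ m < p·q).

1603

d_p = d mod (p−1) = 1673 mod 60 = 53; d_q = d mod (q−1) = 23.
m₁ = c^(d_p) mod p: c ≡ 54 (mod 61), and 54^53 mod 61 = 17.
m₂ = c^(d_q) mod q: c ≡ 12 (mod 31), and 12^23 mod 31 = 22.
h = q_inv·(m₁ − m₂) mod p = 2·(17 − 22) mod 61 = 51.
m = m₂ + h·q = 22 + 51·31 = 1603.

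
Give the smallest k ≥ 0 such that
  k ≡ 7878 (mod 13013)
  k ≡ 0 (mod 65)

Combine the congruences pairwise.
gcd(13013, 65) = 13 and 13 | (0 − 7878), so the pair is consistent; merging gives k ≡ 59930 (mod 65065), where 65065 = lcm(13013, 65).
The solution is unique modulo lcm(13013, 65) = 65065.

59930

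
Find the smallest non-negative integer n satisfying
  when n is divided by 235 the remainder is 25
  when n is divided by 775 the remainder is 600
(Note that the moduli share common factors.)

gcd(235, 775) = 5 and 5 | (600 − 25), so the pair is consistent; merging gives n ≡ 17650 (mod 36425), where 36425 = lcm(235, 775).
The solution is unique modulo lcm(235, 775) = 36425.

17650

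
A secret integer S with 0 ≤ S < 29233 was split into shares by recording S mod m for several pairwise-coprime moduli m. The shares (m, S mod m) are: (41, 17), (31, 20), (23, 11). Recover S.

3461

From S ≡ 17 (mod 41) write S = 17 + 41t. Substituting into S ≡ 20 (mod 31) gives 41t ≡ 3 (mod 31), and since 10⁻¹ ≡ 28 (mod 31), t ≡ 22. Hence S ≡ 17 + 41·22 = 919 (mod 1271).
From S ≡ 919 (mod 1271) write S = 919 + 1271t. Substituting into S ≡ 11 (mod 23) gives 1271t ≡ 12 (mod 23), and since 6⁻¹ ≡ 4 (mod 23), t ≡ 2. Hence S ≡ 919 + 1271·2 = 3461 (mod 29233).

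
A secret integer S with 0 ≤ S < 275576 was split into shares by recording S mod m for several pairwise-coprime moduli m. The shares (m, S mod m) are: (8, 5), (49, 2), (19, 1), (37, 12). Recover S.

The moduli are pairwise coprime; N = 8·49·19·37 = 275576.
N/8 = 34447; 34447 ≡ 7 (mod 8); 7·7 ≡ 1, so inverse 7.
N/49 = 5624; 5624 ≡ 38 (mod 49); 38·40 ≡ 1, so inverse 40.
N/19 = 14504; 14504 ≡ 7 (mod 19); 7·11 ≡ 1, so inverse 11.
N/37 = 7448; 7448 ≡ 11 (mod 37); 11·27 ≡ 1, so inverse 27.
S ≡ 5·34447·7 + 2·5624·40 + 1·14504·11 + 12·7448·27 = 4228261.
4228261 mod 275576 = 94621.

94621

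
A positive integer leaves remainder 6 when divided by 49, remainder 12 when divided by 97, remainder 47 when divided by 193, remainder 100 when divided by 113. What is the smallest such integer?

The moduli are pairwise coprime; N = 49·97·193·113 = 103658177.
N/49 = 2115473; 2115473 ≡ 45 (mod 49); 45·12 ≡ 1, so inverse 12.
N/97 = 1068641; 1068641 ≡ 89 (mod 97); 89·12 ≡ 1, so inverse 12.
N/193 = 537089; 537089 ≡ 163 (mod 193); 163·45 ≡ 1, so inverse 45.
N/113 = 917329; 917329 ≡ 108 (mod 113); 108·45 ≡ 1, so inverse 45.
m ≡ 6·2115473·12 + 12·1068641·12 + 47·537089·45 + 100·917329·45 = 5570122095.
5570122095 mod 103658177 = 76238714.

76238714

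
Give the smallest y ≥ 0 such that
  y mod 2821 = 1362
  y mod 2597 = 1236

196011

gcd(2821, 2597) = 7 and 7 | (1236 − 1362), so the pair is consistent; merging gives y ≡ 196011 (mod 1046591), where 1046591 = lcm(2821, 2597).
The solution is unique modulo lcm(2821, 2597) = 1046591.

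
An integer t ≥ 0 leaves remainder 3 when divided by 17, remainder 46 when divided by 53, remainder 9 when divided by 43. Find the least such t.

Combine the congruences pairwise.
From t ≡ 3 (mod 17) write t = 3 + 17s. Substituting into t ≡ 46 (mod 53) gives 17s ≡ 43 (mod 53), and since 17⁻¹ ≡ 25 (mod 53), s ≡ 15. Hence t ≡ 3 + 17·15 = 258 (mod 901).
From t ≡ 258 (mod 901) write t = 258 + 901s. Substituting into t ≡ 9 (mod 43) gives 901s ≡ 9 (mod 43), and since 41⁻¹ ≡ 21 (mod 43), s ≡ 17. Hence t ≡ 258 + 901·17 = 15575 (mod 38743).

15575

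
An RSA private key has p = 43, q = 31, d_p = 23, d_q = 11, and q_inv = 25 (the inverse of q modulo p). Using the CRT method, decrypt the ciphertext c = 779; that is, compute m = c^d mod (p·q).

m₁ = c^(d_p) mod p: c ≡ 5 (mod 43), and 5^23 mod 43 = 18.
m₂ = c^(d_q) mod q: c ≡ 4 (mod 31), and 4^11 mod 31 = 4.
h = q_inv·(m₁ − m₂) mod p = 25·(18 − 4) mod 43 = 6.
m = m₂ + h·q = 4 + 6·31 = 190.

190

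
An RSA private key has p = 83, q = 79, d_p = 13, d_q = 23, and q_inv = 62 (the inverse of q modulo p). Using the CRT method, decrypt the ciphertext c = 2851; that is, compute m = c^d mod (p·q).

5573

m₁ = c^(d_p) mod p: c ≡ 29 (mod 83), and 29^13 mod 83 = 12.
m₂ = c^(d_q) mod q: c ≡ 7 (mod 79), and 7^23 mod 79 = 43.
h = q_inv·(m₁ − m₂) mod p = 62·(12 − 43) mod 83 = 70.
m = m₂ + h·q = 43 + 70·79 = 5573.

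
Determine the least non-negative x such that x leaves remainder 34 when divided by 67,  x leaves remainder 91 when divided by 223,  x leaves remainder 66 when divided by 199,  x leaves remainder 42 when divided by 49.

36135680

The moduli are pairwise coprime; N = 67·223·199·49 = 145689691.
N/67 = 2174473; 2174473 ≡ 55 (mod 67); 55·39 ≡ 1, so inverse 39.
N/223 = 653317; 653317 ≡ 150 (mod 223); 150·168 ≡ 1, so inverse 168.
N/199 = 732109; 732109 ≡ 187 (mod 199); 187·116 ≡ 1, so inverse 116.
N/49 = 2973259; 2973259 ≡ 37 (mod 49); 37·4 ≡ 1, so inverse 4.
x ≡ 34·2174473·39 + 91·653317·168 + 66·732109·116 + 42·2973259·4 = 18975795510.
18975795510 mod 145689691 = 36135680.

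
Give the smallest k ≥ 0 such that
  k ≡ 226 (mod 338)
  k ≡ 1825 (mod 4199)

14422

gcd(338, 4199) = 13 and 13 | (1825 − 226), so the pair is consistent; merging gives k ≡ 14422 (mod 109174), where 109174 = lcm(338, 4199).
The solution is unique modulo lcm(338, 4199) = 109174.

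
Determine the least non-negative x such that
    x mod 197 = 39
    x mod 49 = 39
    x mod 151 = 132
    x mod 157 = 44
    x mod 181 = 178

8586922719

The moduli are pairwise coprime; N = 197·49·151·157·181 = 41420704451.
N/197 = 210257383; 210257383 ≡ 71 (mod 197); 71·111 ≡ 1, so inverse 111.
N/49 = 845320499; 845320499 ≡ 37 (mod 49); 37·4 ≡ 1, so inverse 4.
N/151 = 274309301; 274309301 ≡ 134 (mod 151); 134·71 ≡ 1, so inverse 71.
N/157 = 263826143; 263826143 ≡ 46 (mod 157); 46·99 ≡ 1, so inverse 99.
N/181 = 228843671; 228843671 ≡ 122 (mod 181); 122·46 ≡ 1, so inverse 46.
x ≡ 39·210257383·111 + 39·845320499·4 + 132·274309301·71 + 44·263826143·99 + 178·228843671·46 = 6635899634879.
6635899634879 mod 41420704451 = 8586922719.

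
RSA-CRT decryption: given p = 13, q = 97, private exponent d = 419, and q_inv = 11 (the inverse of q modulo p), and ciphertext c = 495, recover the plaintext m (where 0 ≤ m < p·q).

d_p = d mod (p−1) = 419 mod 12 = 11; d_q = d mod (q−1) = 35.
m₁ = c^(d_p) mod p: c ≡ 1 (mod 13), and 1^11 mod 13 = 1.
m₂ = c^(d_q) mod q: c ≡ 10 (mod 97), and 10^35 mod 97 = 84.
h = q_inv·(m₁ − m₂) mod p = 11·(1 − 84) mod 13 = 10.
m = m₂ + h·q = 84 + 10·97 = 1054.

1054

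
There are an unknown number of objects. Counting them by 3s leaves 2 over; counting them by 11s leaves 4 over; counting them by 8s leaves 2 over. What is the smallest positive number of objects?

26

The moduli are pairwise coprime; M = 3·11·8 = 264.
M/3 = 88; 88 ≡ 1 (mod 3), inverse 1.
M/11 = 24; 24 ≡ 2 (mod 11); 2·6 ≡ 1, so inverse 6.
M/8 = 33; 33 ≡ 1 (mod 8), inverse 1.
N ≡ 2·88·1 + 4·24·6 + 2·33·1 = 818.
818 mod 264 = 26.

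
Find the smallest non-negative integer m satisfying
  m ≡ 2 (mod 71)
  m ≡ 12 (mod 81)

From m ≡ 2 (mod 71) write m = 2 + 71t. Substituting into m ≡ 12 (mod 81) gives 71t ≡ 10 (mod 81), and since 71⁻¹ ≡ 8 (mod 81), t ≡ 80. Hence m ≡ 2 + 71·80 = 5682 (mod 5751).

5682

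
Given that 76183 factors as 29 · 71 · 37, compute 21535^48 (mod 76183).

19315

Mod 29: 21535 ≡ 17; by Fermat, exponent reduces to 48 mod 28 = 20; 17^20 ≡ 1 (mod 29).
Mod 71: 21535 ≡ 22; 22^48 ≡ 3 (mod 71).
Mod 37: 21535 ≡ 1; by Fermat, exponent reduces to 48 mod 36 = 12; 1^12 ≡ 1 (mod 37).
Combine by CRT: x ≡ 1 (mod 29), x ≡ 3 (mod 71), x ≡ 1 (mod 37) ⇒ x ≡ 19315 (mod 76183).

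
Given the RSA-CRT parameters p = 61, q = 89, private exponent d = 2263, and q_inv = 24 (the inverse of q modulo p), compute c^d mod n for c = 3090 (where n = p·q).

d_p = d mod (p−1) = 2263 mod 60 = 43; d_q = d mod (q−1) = 63.
m₁ = c^(d_p) mod p: c ≡ 40 (mod 61), and 40^43 mod 61 = 21.
m₂ = c^(d_q) mod q: c ≡ 64 (mod 89), and 64^63 mod 89 = 16.
h = q_inv·(m₁ − m₂) mod p = 24·(21 − 16) mod 61 = 59.
m = m₂ + h·q = 16 + 59·89 = 5267.

5267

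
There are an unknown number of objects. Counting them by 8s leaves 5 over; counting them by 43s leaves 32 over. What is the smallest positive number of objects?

333

From N ≡ 5 (mod 8) write N = 5 + 8t. Substituting into N ≡ 32 (mod 43) gives 8t ≡ 27 (mod 43), and since 8⁻¹ ≡ 27 (mod 43), t ≡ 41. Hence N ≡ 5 + 8·41 = 333 (mod 344).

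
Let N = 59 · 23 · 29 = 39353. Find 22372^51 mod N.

Mod 59: 22372 ≡ 11; 11^51 ≡ 30 (mod 59).
Mod 23: 22372 ≡ 16; by Fermat, exponent reduces to 51 mod 22 = 7; 16^7 ≡ 18 (mod 23).
Mod 29: 22372 ≡ 13; by Fermat, exponent reduces to 51 mod 28 = 23; 13^23 ≡ 5 (mod 29).
Combine by CRT: x ≡ 30 (mod 59), x ≡ 18 (mod 23), x ≡ 5 (mod 29) ⇒ x ≡ 36197 (mod 39353).

36197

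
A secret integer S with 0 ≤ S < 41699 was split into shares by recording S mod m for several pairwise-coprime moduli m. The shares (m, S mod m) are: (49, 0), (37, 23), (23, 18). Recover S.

9310

The moduli are pairwise coprime; N = 49·37·23 = 41699.
N/49 = 851; 851 ≡ 18 (mod 49); 18·30 ≡ 1, so inverse 30.
N/37 = 1127; 1127 ≡ 17 (mod 37); 17·24 ≡ 1, so inverse 24.
N/23 = 1813; 1813 ≡ 19 (mod 23); 19·17 ≡ 1, so inverse 17.
S ≡ 0·851·30 + 23·1127·24 + 18·1813·17 = 1176882.
1176882 mod 41699 = 9310.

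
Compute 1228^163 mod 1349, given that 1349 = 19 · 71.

Mod 19: 1228 ≡ 12; by Fermat, exponent reduces to 163 mod 18 = 1; 12^1 ≡ 12 (mod 19).
Mod 71: 1228 ≡ 21; by Fermat, exponent reduces to 163 mod 70 = 23; 21^23 ≡ 68 (mod 71).
Combine by CRT: x ≡ 12 (mod 19), x ≡ 68 (mod 71) ⇒ x ≡ 1133 (mod 1349).

1133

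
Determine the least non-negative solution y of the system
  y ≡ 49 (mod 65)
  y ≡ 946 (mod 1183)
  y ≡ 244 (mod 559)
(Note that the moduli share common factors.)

Combine the congruences pairwise.
gcd(65, 1183) = 13 and 13 | (946 − 49), so the pair is consistent; merging gives y ≡ 2129 (mod 5915), where 5915 = lcm(65, 1183).
gcd(5915, 559) = 13 and 13 | (244 − 2129), so the pair is consistent; merging gives y ≡ 120429 (mod 254345), where 254345 = lcm(5915, 559).
The solution is unique modulo lcm(65, 1183, 559) = 254345.

120429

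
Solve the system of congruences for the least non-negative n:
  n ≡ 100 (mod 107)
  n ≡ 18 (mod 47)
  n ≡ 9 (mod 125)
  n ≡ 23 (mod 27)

The moduli are pairwise coprime; M = 107·47·125·27 = 16972875.
M/107 = 158625; 158625 ≡ 51 (mod 107); 51·21 ≡ 1, so inverse 21.
M/47 = 361125; 361125 ≡ 24 (mod 47); 24·2 ≡ 1, so inverse 2.
M/125 = 135783; 135783 ≡ 33 (mod 125); 33·72 ≡ 1, so inverse 72.
M/27 = 628625; 628625 ≡ 11 (mod 27); 11·5 ≡ 1, so inverse 5.
n ≡ 100·158625·21 + 18·361125·2 + 9·135783·72 + 23·628625·5 = 506392259.
506392259 mod 16972875 = 14178884.

14178884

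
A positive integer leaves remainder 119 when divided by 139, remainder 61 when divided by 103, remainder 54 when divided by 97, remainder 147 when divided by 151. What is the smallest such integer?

84445538

Combine the congruences pairwise.
From t ≡ 119 (mod 139) write t = 119 + 139s. Substituting into t ≡ 61 (mod 103) gives 139s ≡ 45 (mod 103), and since 36⁻¹ ≡ 83 (mod 103), s ≡ 27. Hence t ≡ 119 + 139·27 = 3872 (mod 14317).
From t ≡ 3872 (mod 14317) write t = 3872 + 14317s. Substituting into t ≡ 54 (mod 97) gives 14317s ≡ 62 (mod 97), and since 58⁻¹ ≡ 92 (mod 97), s ≡ 78. Hence t ≡ 3872 + 14317·78 = 1120598 (mod 1388749).
From t ≡ 1120598 (mod 1388749) write t = 1120598 + 1388749s. Substituting into t ≡ 147 (mod 151) gives 1388749s ≡ 120 (mod 151), and since 2⁻¹ ≡ 76 (mod 151), s ≡ 60. Hence t ≡ 1120598 + 1388749·60 = 84445538 (mod 209701099).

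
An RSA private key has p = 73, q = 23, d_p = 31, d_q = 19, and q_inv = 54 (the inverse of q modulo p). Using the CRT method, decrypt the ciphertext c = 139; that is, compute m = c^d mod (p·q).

116

m₁ = c^(d_p) mod p: c ≡ 66 (mod 73), and 66^31 mod 73 = 43.
m₂ = c^(d_q) mod q: c ≡ 1 (mod 23), and 1^19 mod 23 = 1.
h = q_inv·(m₁ − m₂) mod p = 54·(43 − 1) mod 73 = 5.
m = m₂ + h·q = 1 + 5·23 = 116.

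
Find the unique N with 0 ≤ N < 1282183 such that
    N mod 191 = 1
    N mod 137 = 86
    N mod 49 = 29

274086

The moduli are pairwise coprime; M = 191·137·49 = 1282183.
M/191 = 6713; 6713 ≡ 28 (mod 191); 28·116 ≡ 1, so inverse 116.
M/137 = 9359; 9359 ≡ 43 (mod 137); 43·51 ≡ 1, so inverse 51.
M/49 = 26167; 26167 ≡ 1 (mod 49), inverse 1.
N ≡ 1·6713·116 + 86·9359·51 + 29·26167·1 = 42586125.
42586125 mod 1282183 = 274086.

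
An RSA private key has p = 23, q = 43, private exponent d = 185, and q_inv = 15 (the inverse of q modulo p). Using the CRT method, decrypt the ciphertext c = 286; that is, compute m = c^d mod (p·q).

d_p = d mod (p−1) = 185 mod 22 = 9; d_q = d mod (q−1) = 17.
m₁ = c^(d_p) mod p: c ≡ 10 (mod 23), and 10^9 mod 23 = 20.
m₂ = c^(d_q) mod q: c ≡ 28 (mod 43), and 28^17 mod 43 = 3.
h = q_inv·(m₁ − m₂) mod p = 15·(20 − 3) mod 23 = 2.
m = m₂ + h·q = 3 + 2·43 = 89.

89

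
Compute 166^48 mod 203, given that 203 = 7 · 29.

190

Mod 7: 166 ≡ 5; since 6 | 48, by Fermat 5^48 ≡ 1 (mod 7).
Mod 29: 166 ≡ 21; by Fermat, exponent reduces to 48 mod 28 = 20; 21^20 ≡ 16 (mod 29).
Combine by CRT: x ≡ 1 (mod 7), x ≡ 16 (mod 29) ⇒ x ≡ 190 (mod 203).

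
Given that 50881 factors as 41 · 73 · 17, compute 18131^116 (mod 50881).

Mod 41: 18131 ≡ 9; by Fermat, exponent reduces to 116 mod 40 = 36; 9^36 ≡ 1 (mod 41).
Mod 73: 18131 ≡ 27; by Fermat, exponent reduces to 116 mod 72 = 44; 27^44 ≡ 1 (mod 73).
Mod 17: 18131 ≡ 9; by Fermat, exponent reduces to 116 mod 16 = 4; 9^4 ≡ 16 (mod 17).
Combine by CRT: x ≡ 1 (mod 41), x ≡ 1 (mod 73), x ≡ 16 (mod 17) ⇒ x ≡ 44896 (mod 50881).

44896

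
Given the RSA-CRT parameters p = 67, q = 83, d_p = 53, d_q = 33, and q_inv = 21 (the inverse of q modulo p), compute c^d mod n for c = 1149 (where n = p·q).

m₁ = c^(d_p) mod p: c ≡ 10 (mod 67), and 10^53 mod 67 = 60.
m₂ = c^(d_q) mod q: c ≡ 70 (mod 83), and 70^33 mod 83 = 41.
h = q_inv·(m₁ − m₂) mod p = 21·(60 − 41) mod 67 = 64.
m = m₂ + h·q = 41 + 64·83 = 5353.

5353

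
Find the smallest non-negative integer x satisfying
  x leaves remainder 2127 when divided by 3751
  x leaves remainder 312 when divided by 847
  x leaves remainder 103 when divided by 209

193428

gcd(3751, 847) = 121 and 121 | (312 − 2127), so the pair is consistent; merging gives x ≡ 9629 (mod 26257), where 26257 = lcm(3751, 847).
gcd(26257, 209) = 11 and 11 | (103 − 9629), so the pair is consistent; merging gives x ≡ 193428 (mod 498883), where 498883 = lcm(26257, 209).
The solution is unique modulo lcm(3751, 847, 209) = 498883.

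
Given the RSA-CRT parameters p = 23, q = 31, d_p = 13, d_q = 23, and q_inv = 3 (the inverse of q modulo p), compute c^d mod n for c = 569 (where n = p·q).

m₁ = c^(d_p) mod p: c ≡ 17 (mod 23), and 17^13 mod 23 = 10.
m₂ = c^(d_q) mod q: c ≡ 11 (mod 31), and 11^23 mod 31 = 12.
h = q_inv·(m₁ − m₂) mod p = 3·(10 − 12) mod 23 = 17.
m = m₂ + h·q = 12 + 17·31 = 539.

539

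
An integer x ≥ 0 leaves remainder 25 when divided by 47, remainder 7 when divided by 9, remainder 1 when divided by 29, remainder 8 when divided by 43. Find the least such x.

393415

Combine the congruences pairwise.
From x ≡ 25 (mod 47) write x = 25 + 47t. Substituting into x ≡ 7 (mod 9) gives 47t ≡ 0 (mod 9), and since 2⁻¹ ≡ 5 (mod 9), t ≡ 0. Hence x ≡ 25 + 47·0 = 25 (mod 423).
From x ≡ 25 (mod 423) write x = 25 + 423t. Substituting into x ≡ 1 (mod 29) gives 423t ≡ 5 (mod 29), and since 17⁻¹ ≡ 12 (mod 29), t ≡ 2. Hence x ≡ 25 + 423·2 = 871 (mod 12267).
From x ≡ 871 (mod 12267) write x = 871 + 12267t. Substituting into x ≡ 8 (mod 43) gives 12267t ≡ 40 (mod 43), and since 12⁻¹ ≡ 18 (mod 43), t ≡ 32. Hence x ≡ 871 + 12267·32 = 393415 (mod 527481).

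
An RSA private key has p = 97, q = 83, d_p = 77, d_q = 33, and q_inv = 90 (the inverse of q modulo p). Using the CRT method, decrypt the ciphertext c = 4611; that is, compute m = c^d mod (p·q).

67

m₁ = c^(d_p) mod p: c ≡ 52 (mod 97), and 52^77 mod 97 = 67.
m₂ = c^(d_q) mod q: c ≡ 46 (mod 83), and 46^33 mod 83 = 67.
h = q_inv·(m₁ − m₂) mod p = 90·(67 − 67) mod 97 = 0.
m = m₂ + h·q = 67 + 0·83 = 67.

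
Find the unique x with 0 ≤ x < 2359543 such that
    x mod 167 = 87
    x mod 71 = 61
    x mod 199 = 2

Combine the congruences pairwise.
From x ≡ 87 (mod 167) write x = 87 + 167t. Substituting into x ≡ 61 (mod 71) gives 167t ≡ 45 (mod 71), and since 25⁻¹ ≡ 54 (mod 71), t ≡ 16. Hence x ≡ 87 + 167·16 = 2759 (mod 11857).
From x ≡ 2759 (mod 11857) write x = 2759 + 11857t. Substituting into x ≡ 2 (mod 199) gives 11857t ≡ 29 (mod 199), and since 116⁻¹ ≡ 187 (mod 199), t ≡ 50. Hence x ≡ 2759 + 11857·50 = 595609 (mod 2359543).

595609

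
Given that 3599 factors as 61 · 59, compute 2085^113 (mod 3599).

499

Mod 61: 2085 ≡ 11; by Fermat, exponent reduces to 113 mod 60 = 53; 11^53 ≡ 11 (mod 61).
Mod 59: 2085 ≡ 20; by Fermat, exponent reduces to 113 mod 58 = 55; 20^55 ≡ 27 (mod 59).
Combine by CRT: x ≡ 11 (mod 61), x ≡ 27 (mod 59) ⇒ x ≡ 499 (mod 3599).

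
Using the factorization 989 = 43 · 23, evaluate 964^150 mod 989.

59

Mod 43: 964 ≡ 18; by Fermat, exponent reduces to 150 mod 42 = 24; 18^24 ≡ 16 (mod 43).
Mod 23: 964 ≡ 21; by Fermat, exponent reduces to 150 mod 22 = 18; 21^18 ≡ 13 (mod 23).
Combine by CRT: x ≡ 16 (mod 43), x ≡ 13 (mod 23) ⇒ x ≡ 59 (mod 989).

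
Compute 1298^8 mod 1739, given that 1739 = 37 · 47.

1048

Mod 37: 1298 ≡ 3; 3^8 ≡ 12 (mod 37).
Mod 47: 1298 ≡ 29; 29^8 ≡ 14 (mod 47).
Combine by CRT: x ≡ 12 (mod 37), x ≡ 14 (mod 47) ⇒ x ≡ 1048 (mod 1739).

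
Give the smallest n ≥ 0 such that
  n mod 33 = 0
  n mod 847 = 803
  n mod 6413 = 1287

gcd(33, 847) = 11 and 11 | (803 − 0), so the pair is consistent; merging gives n ≡ 1650 (mod 2541), where 2541 = lcm(33, 847).
gcd(2541, 6413) = 121 and 121 | (1287 − 1650), so the pair is consistent; merging gives n ≡ 39765 (mod 134673), where 134673 = lcm(2541, 6413).
The solution is unique modulo lcm(33, 847, 6413) = 134673.

39765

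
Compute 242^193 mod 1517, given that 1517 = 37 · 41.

Mod 37: 242 ≡ 20; by Fermat, exponent reduces to 193 mod 36 = 13; 20^13 ≡ 2 (mod 37).
Mod 41: 242 ≡ 37; by Fermat, exponent reduces to 193 mod 40 = 33; 37^33 ≡ 18 (mod 41).
Combine by CRT: x ≡ 2 (mod 37), x ≡ 18 (mod 41) ⇒ x ≡ 1371 (mod 1517).

1371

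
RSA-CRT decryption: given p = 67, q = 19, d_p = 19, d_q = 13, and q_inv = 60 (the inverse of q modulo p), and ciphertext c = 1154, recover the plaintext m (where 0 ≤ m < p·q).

59

m₁ = c^(d_p) mod p: c ≡ 15 (mod 67), and 15^19 mod 67 = 59.
m₂ = c^(d_q) mod q: c ≡ 14 (mod 19), and 14^13 mod 19 = 2.
h = q_inv·(m₁ − m₂) mod p = 60·(59 − 2) mod 67 = 3.
m = m₂ + h·q = 2 + 3·19 = 59.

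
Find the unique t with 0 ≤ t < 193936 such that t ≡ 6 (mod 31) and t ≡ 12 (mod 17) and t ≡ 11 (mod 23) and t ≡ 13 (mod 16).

73197

The moduli are pairwise coprime; N = 31·17·23·16 = 193936.
N/31 = 6256; 6256 ≡ 25 (mod 31); 25·5 ≡ 1, so inverse 5.
N/17 = 11408; 11408 ≡ 1 (mod 17), inverse 1.
N/23 = 8432; 8432 ≡ 14 (mod 23); 14·5 ≡ 1, so inverse 5.
N/16 = 12121; 12121 ≡ 9 (mod 16); 9·9 ≡ 1, so inverse 9.
t ≡ 6·6256·5 + 12·11408·1 + 11·8432·5 + 13·12121·9 = 2206493.
2206493 mod 193936 = 73197.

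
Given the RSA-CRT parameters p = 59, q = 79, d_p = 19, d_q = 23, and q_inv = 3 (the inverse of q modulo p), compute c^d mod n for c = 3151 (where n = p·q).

m₁ = c^(d_p) mod p: c ≡ 24 (mod 59), and 24^19 mod 59 = 56.
m₂ = c^(d_q) mod q: c ≡ 70 (mod 79), and 70^23 mod 79 = 54.
h = q_inv·(m₁ − m₂) mod p = 3·(56 − 54) mod 59 = 6.
m = m₂ + h·q = 54 + 6·79 = 528.

528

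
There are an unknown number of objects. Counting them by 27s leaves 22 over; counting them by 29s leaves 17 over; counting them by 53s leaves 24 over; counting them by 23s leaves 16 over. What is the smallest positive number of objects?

The moduli are pairwise coprime; M = 27·29·53·23 = 954477.
M/27 = 35351; 35351 ≡ 8 (mod 27); 8·17 ≡ 1, so inverse 17.
M/29 = 32913; 32913 ≡ 27 (mod 29); 27·14 ≡ 1, so inverse 14.
M/53 = 18009; 18009 ≡ 42 (mod 53); 42·24 ≡ 1, so inverse 24.
M/23 = 41499; 41499 ≡ 7 (mod 23); 7·10 ≡ 1, so inverse 10.
N ≡ 22·35351·17 + 17·32913·14 + 24·18009·24 + 16·41499·10 = 38067592.
38067592 mod 954477 = 842989.

842989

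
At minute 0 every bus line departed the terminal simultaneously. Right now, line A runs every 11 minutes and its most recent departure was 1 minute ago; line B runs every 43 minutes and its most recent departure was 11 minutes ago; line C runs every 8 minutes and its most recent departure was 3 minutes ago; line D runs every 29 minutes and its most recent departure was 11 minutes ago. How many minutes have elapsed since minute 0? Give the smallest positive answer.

99771

The moduli are pairwise coprime; N = 11·43·8·29 = 109736.
N/11 = 9976; 9976 ≡ 10 (mod 11); 10·10 ≡ 1, so inverse 10.
N/43 = 2552; 2552 ≡ 15 (mod 43); 15·23 ≡ 1, so inverse 23.
N/8 = 13717; 13717 ≡ 5 (mod 8); 5·5 ≡ 1, so inverse 5.
N/29 = 3784; 3784 ≡ 14 (mod 29); 14·27 ≡ 1, so inverse 27.
t ≡ 1·9976·10 + 11·2552·23 + 3·13717·5 + 11·3784·27 = 2075019.
2075019 mod 109736 = 99771.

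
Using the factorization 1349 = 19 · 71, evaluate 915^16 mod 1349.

169

Mod 19: 915 ≡ 3; 3^16 ≡ 17 (mod 19).
Mod 71: 915 ≡ 63; 63^16 ≡ 27 (mod 71).
Combine by CRT: x ≡ 17 (mod 19), x ≡ 27 (mod 71) ⇒ x ≡ 169 (mod 1349).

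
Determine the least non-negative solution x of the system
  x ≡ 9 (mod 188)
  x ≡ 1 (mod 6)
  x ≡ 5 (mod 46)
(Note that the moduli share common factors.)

12793

gcd(188, 6) = 2 and 2 | (1 − 9), so the pair is consistent; merging gives x ≡ 385 (mod 564), where 564 = lcm(188, 6).
gcd(564, 46) = 2 and 2 | (5 − 385), so the pair is consistent; merging gives x ≡ 12793 (mod 12972), where 12972 = lcm(564, 46).
The solution is unique modulo lcm(188, 6, 46) = 12972.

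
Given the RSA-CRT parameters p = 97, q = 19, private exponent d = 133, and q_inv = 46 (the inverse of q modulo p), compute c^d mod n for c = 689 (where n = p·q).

1707

d_p = d mod (p−1) = 133 mod 96 = 37; d_q = d mod (q−1) = 7.
m₁ = c^(d_p) mod p: c ≡ 10 (mod 97), and 10^37 mod 97 = 58.
m₂ = c^(d_q) mod q: c ≡ 5 (mod 19), and 5^7 mod 19 = 16.
h = q_inv·(m₁ − m₂) mod p = 46·(58 − 16) mod 97 = 89.
m = m₂ + h·q = 16 + 89·19 = 1707.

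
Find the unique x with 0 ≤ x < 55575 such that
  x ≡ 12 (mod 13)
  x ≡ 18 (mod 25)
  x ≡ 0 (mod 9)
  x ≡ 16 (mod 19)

From x ≡ 12 (mod 13) write x = 12 + 13t. Substituting into x ≡ 18 (mod 25) gives 13t ≡ 6 (mod 25), and since 13⁻¹ ≡ 2 (mod 25), t ≡ 12. Hence x ≡ 12 + 13·12 = 168 (mod 325).
From x ≡ 168 (mod 325) write x = 168 + 325t. Substituting into x ≡ 0 (mod 9) gives 325t ≡ 3 (mod 9), and since 1⁻¹ ≡ 1 (mod 9), t ≡ 3. Hence x ≡ 168 + 325·3 = 1143 (mod 2925).
From x ≡ 1143 (mod 2925) write x = 1143 + 2925t. Substituting into x ≡ 16 (mod 19) gives 2925t ≡ 13 (mod 19), and since 18⁻¹ ≡ 18 (mod 19), t ≡ 6. Hence x ≡ 1143 + 2925·6 = 18693 (mod 55575).

18693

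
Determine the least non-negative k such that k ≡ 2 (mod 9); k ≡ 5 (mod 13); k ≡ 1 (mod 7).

From k ≡ 2 (mod 9) write k = 2 + 9t. Substituting into k ≡ 5 (mod 13) gives 9t ≡ 3 (mod 13), and since 9⁻¹ ≡ 3 (mod 13), t ≡ 9. Hence k ≡ 2 + 9·9 = 83 (mod 117).
From k ≡ 83 (mod 117) write k = 83 + 117t. Substituting into k ≡ 1 (mod 7) gives 117t ≡ 2 (mod 7), and since 5⁻¹ ≡ 3 (mod 7), t ≡ 6. Hence k ≡ 83 + 117·6 = 785 (mod 819).

785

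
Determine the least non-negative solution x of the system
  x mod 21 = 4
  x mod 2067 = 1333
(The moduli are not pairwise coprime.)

9601

Combine the congruences pairwise.
gcd(21, 2067) = 3 and 3 | (1333 − 4), so the pair is consistent; merging gives x ≡ 9601 (mod 14469), where 14469 = lcm(21, 2067).
The solution is unique modulo lcm(21, 2067) = 14469.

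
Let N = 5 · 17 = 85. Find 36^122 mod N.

Mod 5: 36 ≡ 1; by Fermat, exponent reduces to 122 mod 4 = 2; 1^2 ≡ 1 (mod 5).
Mod 17: 36 ≡ 2; by Fermat, exponent reduces to 122 mod 16 = 10; 2^10 ≡ 4 (mod 17).
Combine by CRT: x ≡ 1 (mod 5), x ≡ 4 (mod 17) ⇒ x ≡ 21 (mod 85).

21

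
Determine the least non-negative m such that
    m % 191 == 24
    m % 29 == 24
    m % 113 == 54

83109

From m ≡ 24 (mod 191) write m = 24 + 191t. Substituting into m ≡ 24 (mod 29) gives 191t ≡ 0 (mod 29), and since 17⁻¹ ≡ 12 (mod 29), t ≡ 0. Hence m ≡ 24 + 191·0 = 24 (mod 5539).
From m ≡ 24 (mod 5539) write m = 24 + 5539t. Substituting into m ≡ 54 (mod 113) gives 5539t ≡ 30 (mod 113), and since 2⁻¹ ≡ 57 (mod 113), t ≡ 15. Hence m ≡ 24 + 5539·15 = 83109 (mod 625907).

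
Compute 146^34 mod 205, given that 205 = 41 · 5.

16

Mod 41: 146 ≡ 23; 23^34 ≡ 16 (mod 41).
Mod 5: 146 ≡ 1; by Fermat, exponent reduces to 34 mod 4 = 2; 1^2 ≡ 1 (mod 5).
Combine by CRT: x ≡ 16 (mod 41), x ≡ 1 (mod 5) ⇒ x ≡ 16 (mod 205).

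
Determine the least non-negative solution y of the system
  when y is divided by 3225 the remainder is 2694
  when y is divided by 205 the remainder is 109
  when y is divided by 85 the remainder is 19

gcd(3225, 205) = 5 and 5 | (109 − 2694), so the pair is consistent; merging gives y ≡ 22044 (mod 132225), where 132225 = lcm(3225, 205).
gcd(132225, 85) = 5 and 5 | (19 − 22044), so the pair is consistent; merging gives y ≡ 1344294 (mod 2247825), where 2247825 = lcm(132225, 85).
The solution is unique modulo lcm(3225, 205, 85) = 2247825.

1344294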